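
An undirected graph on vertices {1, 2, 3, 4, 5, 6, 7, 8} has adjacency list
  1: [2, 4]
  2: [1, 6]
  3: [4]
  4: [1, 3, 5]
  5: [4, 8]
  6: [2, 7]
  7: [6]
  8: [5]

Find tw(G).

1

A width-1 tree decomposition is:
Bags: B1 = {1, 4}  B2 = {3, 4}  B3 = {1, 2}  B4 = {4, 5}  B5 = {5, 8}  B6 = {2, 6}  B7 = {6, 7}
Tree: B1–B2, B1–B3, B2–B4, B4–B5, B3–B6, B6–B7
Each bag holds 2 vertices, so the decomposition has width 1, which upper-bounds the treewidth. Since G has at least one edge (e.g. 1–4), it is not an edgeless graph, so tw(G) ≥ 1. Combining the bounds, tw(G) = 1.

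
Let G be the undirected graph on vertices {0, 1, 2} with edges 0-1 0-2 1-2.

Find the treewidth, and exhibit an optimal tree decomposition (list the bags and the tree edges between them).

With just one bag of size 3, the width is 3 − 1 = 2, so tw(G) ≤ 2. Conversely, {0, 1, 2} is a clique of size 3, and the vertices of any clique must share a bag in every tree decomposition; so some bag has ≥ 3 vertices and tw(G) ≥ 2. Combining the bounds, tw(G) = 2.

Treewidth 2.
One optimal decomposition is:
Bags: B1 = {0, 1, 2}
Tree: (single bag)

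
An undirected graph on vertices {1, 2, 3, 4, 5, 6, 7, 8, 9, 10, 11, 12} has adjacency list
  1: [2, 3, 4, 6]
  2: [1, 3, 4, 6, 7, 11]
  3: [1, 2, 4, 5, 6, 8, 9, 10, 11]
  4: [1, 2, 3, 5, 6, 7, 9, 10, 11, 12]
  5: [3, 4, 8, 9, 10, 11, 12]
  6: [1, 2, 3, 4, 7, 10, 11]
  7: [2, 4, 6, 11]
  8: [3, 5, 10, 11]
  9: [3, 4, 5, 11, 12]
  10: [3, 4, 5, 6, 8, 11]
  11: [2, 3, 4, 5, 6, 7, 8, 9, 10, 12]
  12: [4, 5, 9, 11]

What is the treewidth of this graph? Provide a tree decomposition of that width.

Each bag holds 5 vertices, so the decomposition has width 4, which upper-bounds the treewidth. On the other hand G contains the 5-clique {3, 5, 8, 10, 11}. A clique must lie in a single bag of any decomposition, so no decomposition can have width below 4. The upper and lower bounds meet at 4, so that is the treewidth.

Treewidth 4.
One such decomposition:
Bags: B1 = {2, 3, 4, 6, 11}  B2 = {1, 2, 3, 4, 6}  B3 = {3, 4, 6, 10, 11}  B4 = {3, 4, 5, 10, 11}  B5 = {3, 4, 5, 9, 11}  B6 = {4, 5, 9, 11, 12}  B7 = {3, 5, 8, 10, 11}  B8 = {2, 4, 6, 7, 11}
Tree: B1–B2, B1–B3, B3–B4, B4–B5, B5–B6, B4–B7, B1–B8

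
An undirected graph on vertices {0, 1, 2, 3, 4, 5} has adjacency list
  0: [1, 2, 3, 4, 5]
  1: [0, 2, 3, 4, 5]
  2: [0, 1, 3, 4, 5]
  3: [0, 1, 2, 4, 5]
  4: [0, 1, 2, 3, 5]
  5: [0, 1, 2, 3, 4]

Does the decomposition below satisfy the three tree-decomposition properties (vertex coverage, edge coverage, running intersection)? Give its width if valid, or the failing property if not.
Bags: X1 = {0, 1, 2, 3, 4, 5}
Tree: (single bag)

Yes; width 5.

Vertex coverage: the bags together contain {0, 1, 2, 3, 4, 5}, the full vertex set. Edge coverage: each edge of G has both endpoints in at least one bag. Running intersection: for every vertex, the bags containing it form a connected subtree. All three properties hold, so this is a valid tree decomposition of width max|bag| − 1 = 5, and hence tw(G) ≤ 5.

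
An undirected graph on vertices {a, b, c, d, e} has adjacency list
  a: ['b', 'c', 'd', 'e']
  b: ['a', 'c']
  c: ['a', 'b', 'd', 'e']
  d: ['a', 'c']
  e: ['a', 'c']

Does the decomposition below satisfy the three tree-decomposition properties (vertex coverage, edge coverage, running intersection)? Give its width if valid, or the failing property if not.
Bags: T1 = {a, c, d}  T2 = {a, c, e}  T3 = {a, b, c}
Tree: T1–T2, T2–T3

Every vertex of G appears in some bag (union = {a, b, c, d, e}); every edge is covered by a bag; and for each vertex v the set of bags containing v is connected in the bag tree. The decomposition is therefore valid. The largest bag has 3 vertices, so the width is 2.

Yes; width 2.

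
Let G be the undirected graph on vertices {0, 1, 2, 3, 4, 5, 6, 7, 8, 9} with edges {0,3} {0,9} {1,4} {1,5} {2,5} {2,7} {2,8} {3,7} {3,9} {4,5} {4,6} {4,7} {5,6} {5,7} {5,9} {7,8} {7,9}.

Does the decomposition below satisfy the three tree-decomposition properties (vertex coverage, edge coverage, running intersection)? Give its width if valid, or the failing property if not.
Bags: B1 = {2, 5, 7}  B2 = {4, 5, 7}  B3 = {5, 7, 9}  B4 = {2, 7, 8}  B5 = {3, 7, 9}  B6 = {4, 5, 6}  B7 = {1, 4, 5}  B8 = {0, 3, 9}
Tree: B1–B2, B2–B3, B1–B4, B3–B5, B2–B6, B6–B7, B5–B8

Vertex coverage: the bags together contain {0, 1, 2, 3, 4, 5, 6, 7, 8, 9}, the full vertex set. Edge coverage: each edge of G has both endpoints in at least one bag. Running intersection: for every vertex, the bags containing it form a connected subtree. All three properties hold, so this is a valid tree decomposition of width max|bag| − 1 = 2, and hence tw(G) ≤ 2.

Yes; width 2.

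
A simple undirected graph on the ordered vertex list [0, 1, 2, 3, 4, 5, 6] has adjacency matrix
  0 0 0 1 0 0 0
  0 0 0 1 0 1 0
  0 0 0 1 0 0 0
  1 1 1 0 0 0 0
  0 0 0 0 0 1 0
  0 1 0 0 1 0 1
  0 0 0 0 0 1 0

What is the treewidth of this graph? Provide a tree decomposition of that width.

Treewidth 1.
One such decomposition:
Bags: B1 = {2, 3}  B2 = {0, 3}  B3 = {1, 3}  B4 = {1, 5}  B5 = {5, 6}  B6 = {4, 5}
Tree: B1–B2, B2–B3, B3–B4, B4–B5, B4–B6

Every bag has size at most 2, so the width is 2 − 1 = 1 and tw(G) ≤ 1. Any graph with an edge has treewidth ≥ 1, and G has the edge 2–3. Therefore the treewidth is 1.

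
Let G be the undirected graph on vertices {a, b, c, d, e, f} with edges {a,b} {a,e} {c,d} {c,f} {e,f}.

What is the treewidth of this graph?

1

A width-1 tree decomposition is:
Bags: B1 = {a, b}  B2 = {a, e}  B3 = {e, f}  B4 = {c, f}  B5 = {c, d}
Tree: B1–B2, B2–B3, B3–B4, B4–B5
Each bag holds 2 vertices, so the decomposition has width 1, which upper-bounds the treewidth. Since G has at least one edge (e.g. b–a), it is not an edgeless graph, so tw(G) ≥ 1. Hence tw(G) = 1 exactly.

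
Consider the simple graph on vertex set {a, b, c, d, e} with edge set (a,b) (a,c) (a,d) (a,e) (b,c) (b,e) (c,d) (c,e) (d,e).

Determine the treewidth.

A width-3 tree decomposition is:
Bags: B1 = {a, c, d, e}  B2 = {a, b, c, e}
Tree: B1–B2
Each bag holds 4 vertices, so the decomposition has width 3, which upper-bounds the treewidth. Conversely, {a, c, d, e} is a clique of size 4, and the vertices of any clique must share a bag in every tree decomposition; so some bag has ≥ 4 vertices and tw(G) ≥ 3. Hence tw(G) = 3 exactly.

3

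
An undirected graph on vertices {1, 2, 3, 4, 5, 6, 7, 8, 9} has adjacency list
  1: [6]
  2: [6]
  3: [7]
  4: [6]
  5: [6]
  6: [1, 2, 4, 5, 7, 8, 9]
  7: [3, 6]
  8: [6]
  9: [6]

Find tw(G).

1

A width-1 tree decomposition is:
Bags: B1 = {2, 6}  B2 = {4, 6}  B3 = {1, 6}  B4 = {6, 7}  B5 = {5, 6}  B6 = {6, 9}  B7 = {3, 7}  B8 = {6, 8}
Tree: B1–B2, B2–B3, B2–B4, B2–B5, B1–B6, B4–B7, B3–B8
Each bag holds 2 vertices, so the decomposition has width 1, which upper-bounds the treewidth. G has an edge, so its treewidth is at least 1. The upper and lower bounds meet at 1, so that is the treewidth.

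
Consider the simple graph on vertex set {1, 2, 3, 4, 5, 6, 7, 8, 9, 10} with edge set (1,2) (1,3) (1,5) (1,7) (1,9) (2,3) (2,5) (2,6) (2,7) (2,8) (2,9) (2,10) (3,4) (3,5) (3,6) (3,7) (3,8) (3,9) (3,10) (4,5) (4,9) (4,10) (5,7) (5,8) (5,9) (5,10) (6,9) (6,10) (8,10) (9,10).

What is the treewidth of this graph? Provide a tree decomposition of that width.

Each bag holds 5 vertices, so the decomposition has width 4, which upper-bounds the treewidth. On the other hand G contains the 5-clique {2, 3, 5, 8, 10}. A clique must lie in a single bag of any decomposition, so no decomposition can have width below 4. The upper and lower bounds meet at 4, so that is the treewidth.

Treewidth 4.
One optimal decomposition is:
Bags: B1 = {2, 3, 5, 9, 10}  B2 = {2, 3, 6, 9, 10}  B3 = {1, 2, 3, 5, 9}  B4 = {1, 2, 3, 5, 7}  B5 = {2, 3, 5, 8, 10}  B6 = {3, 4, 5, 9, 10}
Tree: B1–B2, B1–B3, B3–B4, B1–B5, B1–B6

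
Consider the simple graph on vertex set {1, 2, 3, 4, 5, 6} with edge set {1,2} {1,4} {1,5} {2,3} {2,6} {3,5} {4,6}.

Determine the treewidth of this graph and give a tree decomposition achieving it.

Treewidth 2.
Bags: B1 = {1, 3, 5}  B2 = {1, 2, 3}  B3 = {1, 2, 4}  B4 = {2, 4, 6}
Tree: B1–B2, B2–B3, B3–B4

The largest bag has 3 vertices, giving width 2; this decomposition certifies tw(G) ≤ 2. For the lower bound, G contains the cycle 5–3–2–1–5, so G is not a forest; only forests have treewidth ≤ 1, hence tw(G) ≥ 2. The upper and lower bounds meet at 2, so that is the treewidth.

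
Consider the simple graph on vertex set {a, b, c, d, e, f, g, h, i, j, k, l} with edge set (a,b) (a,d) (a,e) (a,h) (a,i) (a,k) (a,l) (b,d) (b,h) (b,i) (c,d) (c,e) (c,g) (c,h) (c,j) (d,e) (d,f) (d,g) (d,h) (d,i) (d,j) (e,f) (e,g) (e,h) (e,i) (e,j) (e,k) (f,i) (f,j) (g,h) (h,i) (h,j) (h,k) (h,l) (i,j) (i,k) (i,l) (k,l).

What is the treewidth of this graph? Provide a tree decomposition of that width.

Every bag has size at most 5, so the width is 5 − 1 = 4 and tw(G) ≤ 4. On the other hand G contains the 5-clique {c, d, e, g, h}. A clique must lie in a single bag of any decomposition, so no decomposition can have width below 4. The upper and lower bounds meet at 4, so that is the treewidth.

Treewidth 4.
Bags: B1 = {c, d, e, h, j}  B2 = {d, e, h, i, j}  B3 = {a, d, e, h, i}  B4 = {a, e, h, i, k}  B5 = {d, e, f, i, j}  B6 = {a, h, i, k, l}  B7 = {c, d, e, g, h}  B8 = {a, b, d, h, i}
Tree: B1–B2, B2–B3, B3–B4, B2–B5, B4–B6, B1–B7, B3–B8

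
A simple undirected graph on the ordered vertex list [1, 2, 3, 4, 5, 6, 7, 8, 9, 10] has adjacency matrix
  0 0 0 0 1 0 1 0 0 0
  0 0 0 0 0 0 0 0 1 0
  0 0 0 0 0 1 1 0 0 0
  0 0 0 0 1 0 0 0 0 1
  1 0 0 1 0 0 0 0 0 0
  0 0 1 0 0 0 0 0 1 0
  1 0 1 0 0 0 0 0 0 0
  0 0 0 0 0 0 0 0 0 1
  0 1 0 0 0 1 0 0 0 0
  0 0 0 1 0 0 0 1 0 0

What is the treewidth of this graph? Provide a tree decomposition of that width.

Each bag holds 2 vertices, so the decomposition has width 1, which upper-bounds the treewidth. Any graph with an edge has treewidth ≥ 1, and G has the edge 8–10. Combining the bounds, tw(G) = 1.

Treewidth 1.
Bags: B1 = {8, 10}  B2 = {4, 10}  B3 = {4, 5}  B4 = {1, 5}  B5 = {1, 7}  B6 = {3, 7}  B7 = {3, 6}  B8 = {6, 9}  B9 = {2, 9}
Tree: B1–B2, B2–B3, B3–B4, B4–B5, B5–B6, B6–B7, B7–B8, B8–B9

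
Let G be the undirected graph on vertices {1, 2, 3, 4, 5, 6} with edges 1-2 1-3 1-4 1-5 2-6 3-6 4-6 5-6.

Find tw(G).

A width-2 tree decomposition is:
Bags: B1 = {1, 2, 6}  B2 = {1, 3, 6}  B3 = {1, 4, 6}  B4 = {1, 5, 6}
Tree: B1–B2, B2–B3, B3–B4
Each bag holds 3 vertices, so the decomposition has width 2, which upper-bounds the treewidth. The edges 1–2–6–3–1 form a cycle, so G is not a tree and its treewidth is at least 2. The upper and lower bounds meet at 2, so that is the treewidth.

2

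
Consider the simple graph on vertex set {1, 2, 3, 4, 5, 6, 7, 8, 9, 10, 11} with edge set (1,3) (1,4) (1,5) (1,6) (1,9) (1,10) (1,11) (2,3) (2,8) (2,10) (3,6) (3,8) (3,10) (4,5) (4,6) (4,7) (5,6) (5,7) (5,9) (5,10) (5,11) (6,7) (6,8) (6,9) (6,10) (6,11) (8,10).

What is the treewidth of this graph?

3

A width-3 tree decomposition is:
Bags: B1 = {1, 4, 5, 6}  B2 = {1, 5, 6, 10}  B3 = {1, 3, 6, 10}  B4 = {3, 6, 8, 10}  B5 = {1, 5, 6, 11}  B6 = {1, 5, 6, 9}  B7 = {2, 3, 8, 10}  B8 = {4, 5, 6, 7}
Tree: B1–B2, B2–B3, B3–B4, B2–B5, B5–B6, B4–B7, B1–B8
Every bag has size at most 4, so the width is 4 − 1 = 3 and tw(G) ≤ 3. On the other hand G contains the 4-clique {2, 3, 8, 10}. A clique must lie in a single bag of any decomposition, so no decomposition can have width below 3. The upper and lower bounds meet at 3, so that is the treewidth.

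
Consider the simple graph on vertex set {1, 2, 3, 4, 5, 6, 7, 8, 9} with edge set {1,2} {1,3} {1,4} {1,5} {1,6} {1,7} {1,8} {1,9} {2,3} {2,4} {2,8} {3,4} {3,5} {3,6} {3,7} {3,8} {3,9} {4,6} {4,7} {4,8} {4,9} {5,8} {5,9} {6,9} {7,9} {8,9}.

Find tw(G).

4

A width-4 tree decomposition is:
Bags: B1 = {1, 3, 4, 8, 9}  B2 = {1, 3, 4, 7, 9}  B3 = {1, 3, 5, 8, 9}  B4 = {1, 2, 3, 4, 8}  B5 = {1, 3, 4, 6, 9}
Tree: B1–B2, B1–B3, B1–B4, B2–B5
Each bag holds 5 vertices, so the decomposition has width 4, which upper-bounds the treewidth. Conversely, {1, 3, 4, 8, 9} is a clique of size 5, and the vertices of any clique must share a bag in every tree decomposition; so some bag has ≥ 5 vertices and tw(G) ≥ 4. Hence tw(G) = 4 exactly.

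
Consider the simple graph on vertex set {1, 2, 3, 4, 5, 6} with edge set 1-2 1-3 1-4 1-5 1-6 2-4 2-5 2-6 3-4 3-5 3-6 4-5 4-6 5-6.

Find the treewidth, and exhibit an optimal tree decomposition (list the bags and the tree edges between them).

Treewidth 4.
One such decomposition:
Bags: B1 = {1, 2, 4, 5, 6}  B2 = {1, 3, 4, 5, 6}
Tree: B1–B2

The largest bag has 5 vertices, giving width 4; this decomposition certifies tw(G) ≤ 4. Conversely, {1, 2, 4, 5, 6} is a clique of size 5, and the vertices of any clique must share a bag in every tree decomposition; so some bag has ≥ 5 vertices and tw(G) ≥ 4. Therefore the treewidth is 4.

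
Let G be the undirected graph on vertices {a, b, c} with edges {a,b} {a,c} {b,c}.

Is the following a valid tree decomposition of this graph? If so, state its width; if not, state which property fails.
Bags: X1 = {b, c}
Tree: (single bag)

A tree decomposition must satisfy three properties: every vertex lies in some bag; for every edge, both endpoints lie together in some bag; and for every vertex, the bags containing it form a connected subtree. Here vertex a appears in no bag, so the decomposition is invalid.

No — vertex a appears in no bag.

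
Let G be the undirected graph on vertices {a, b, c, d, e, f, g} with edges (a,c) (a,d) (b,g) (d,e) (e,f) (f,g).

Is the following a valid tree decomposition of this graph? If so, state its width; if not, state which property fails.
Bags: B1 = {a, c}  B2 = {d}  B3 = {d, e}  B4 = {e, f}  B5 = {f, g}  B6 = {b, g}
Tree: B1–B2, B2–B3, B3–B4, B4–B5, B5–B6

No — edge (a,d) lies in no bag.

A tree decomposition must satisfy three properties: every vertex lies in some bag; for every edge, both endpoints lie together in some bag; and for every vertex, the bags containing it form a connected subtree. Here edge (a,d) lies in no bag, so the decomposition is invalid.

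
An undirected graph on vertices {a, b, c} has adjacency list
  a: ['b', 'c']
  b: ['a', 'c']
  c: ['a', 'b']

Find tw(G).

A width-2 tree decomposition is:
Bags: B1 = {a, b, c}
Tree: (single bag)
With just one bag of size 3, the width is 3 − 1 = 2, so tw(G) ≤ 2. For the lower bound, the 3 vertices {a, b, c} are pairwise adjacent, and any tree decomposition puts a clique entirely inside one bag — forcing width ≥ 2. Therefore the treewidth is 2.

2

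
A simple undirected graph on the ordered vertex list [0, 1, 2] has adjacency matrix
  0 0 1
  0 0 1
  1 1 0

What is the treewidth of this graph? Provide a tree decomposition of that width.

Each bag holds 2 vertices, so the decomposition has width 1, which upper-bounds the treewidth. Any graph with an edge has treewidth ≥ 1, and G has the edge 0–2. Combining the bounds, tw(G) = 1.

Treewidth 1.
One such decomposition:
Bags: B1 = {0, 2}  B2 = {1, 2}
Tree: B1–B2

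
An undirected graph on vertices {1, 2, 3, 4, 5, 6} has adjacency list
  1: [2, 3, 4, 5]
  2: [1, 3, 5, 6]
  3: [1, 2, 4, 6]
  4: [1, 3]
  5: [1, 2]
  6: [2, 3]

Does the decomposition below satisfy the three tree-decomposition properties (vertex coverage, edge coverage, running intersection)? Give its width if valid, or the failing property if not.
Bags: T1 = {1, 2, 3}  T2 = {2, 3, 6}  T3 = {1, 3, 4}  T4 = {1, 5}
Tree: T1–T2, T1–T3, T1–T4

A tree decomposition must satisfy three properties: every vertex lies in some bag; for every edge, both endpoints lie together in some bag; and for every vertex, the bags containing it form a connected subtree. Here edge (2,5) lies in no bag, so the decomposition is invalid.

No — edge (2,5) lies in no bag.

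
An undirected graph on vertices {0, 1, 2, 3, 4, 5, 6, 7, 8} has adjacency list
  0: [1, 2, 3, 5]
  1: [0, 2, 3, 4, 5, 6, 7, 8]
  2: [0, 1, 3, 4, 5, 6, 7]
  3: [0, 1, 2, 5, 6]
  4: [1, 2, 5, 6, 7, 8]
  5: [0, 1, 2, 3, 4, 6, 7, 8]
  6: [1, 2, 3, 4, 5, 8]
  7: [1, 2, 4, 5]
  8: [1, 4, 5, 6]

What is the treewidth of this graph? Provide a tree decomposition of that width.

The largest bag has 5 vertices, giving width 4; this decomposition certifies tw(G) ≤ 4. Conversely, {1, 4, 5, 6, 8} is a clique of size 5, and the vertices of any clique must share a bag in every tree decomposition; so some bag has ≥ 5 vertices and tw(G) ≥ 4. Combining the bounds, tw(G) = 4.

Treewidth 4.
One such decomposition:
Bags: B1 = {1, 2, 4, 5, 6}  B2 = {1, 2, 4, 5, 7}  B3 = {1, 2, 3, 5, 6}  B4 = {0, 1, 2, 3, 5}  B5 = {1, 4, 5, 6, 8}
Tree: B1–B2, B1–B3, B3–B4, B1–B5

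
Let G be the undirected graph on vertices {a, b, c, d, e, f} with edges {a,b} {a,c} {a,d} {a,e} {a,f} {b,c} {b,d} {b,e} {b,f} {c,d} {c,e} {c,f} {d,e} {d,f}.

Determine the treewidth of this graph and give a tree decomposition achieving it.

Each bag holds 5 vertices, so the decomposition has width 4, which upper-bounds the treewidth. On the other hand G contains the 5-clique {a, b, c, d, e}. A clique must lie in a single bag of any decomposition, so no decomposition can have width below 4. Therefore the treewidth is 4.

Treewidth 4.
Bags: B1 = {a, b, c, d, f}  B2 = {a, b, c, d, e}
Tree: B1–B2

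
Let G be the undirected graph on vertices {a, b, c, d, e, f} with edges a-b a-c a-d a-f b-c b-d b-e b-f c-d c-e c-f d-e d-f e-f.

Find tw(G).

A width-4 tree decomposition is:
Bags: B1 = {a, b, c, d, f}  B2 = {b, c, d, e, f}
Tree: B1–B2
Each bag holds 5 vertices, so the decomposition has width 4, which upper-bounds the treewidth. For the lower bound, the 5 vertices {b, c, d, e, f} are pairwise adjacent, and any tree decomposition puts a clique entirely inside one bag — forcing width ≥ 4. The upper and lower bounds meet at 4, so that is the treewidth.

4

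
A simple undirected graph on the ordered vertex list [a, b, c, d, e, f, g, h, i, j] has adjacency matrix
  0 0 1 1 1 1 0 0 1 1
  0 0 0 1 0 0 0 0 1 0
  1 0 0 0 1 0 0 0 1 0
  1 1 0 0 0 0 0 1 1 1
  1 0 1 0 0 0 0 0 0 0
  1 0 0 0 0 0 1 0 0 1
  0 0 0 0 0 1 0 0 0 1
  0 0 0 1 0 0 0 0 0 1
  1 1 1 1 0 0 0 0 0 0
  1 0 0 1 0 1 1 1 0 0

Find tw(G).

2

A width-2 tree decomposition is:
Bags: B1 = {a, d, j}  B2 = {a, d, i}  B3 = {a, f, j}  B4 = {a, c, i}  B5 = {a, c, e}  B6 = {d, h, j}  B7 = {b, d, i}  B8 = {f, g, j}
Tree: B1–B2, B1–B3, B2–B4, B4–B5, B1–B6, B2–B7, B3–B8
Each bag holds 3 vertices, so the decomposition has width 2, which upper-bounds the treewidth. Conversely, {f, g, j} is a clique of size 3, and the vertices of any clique must share a bag in every tree decomposition; so some bag has ≥ 3 vertices and tw(G) ≥ 2. Combining the bounds, tw(G) = 2.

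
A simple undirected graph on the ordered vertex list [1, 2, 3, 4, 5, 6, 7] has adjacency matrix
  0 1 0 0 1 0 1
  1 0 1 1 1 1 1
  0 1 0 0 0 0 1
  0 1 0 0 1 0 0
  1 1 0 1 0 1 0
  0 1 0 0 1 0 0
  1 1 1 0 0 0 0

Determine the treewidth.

2

A width-2 tree decomposition is:
Bags: B1 = {1, 2, 7}  B2 = {1, 2, 5}  B3 = {2, 3, 7}  B4 = {2, 5, 6}  B5 = {2, 4, 5}
Tree: B1–B2, B1–B3, B2–B4, B4–B5
The largest bag has 3 vertices, giving width 2; this decomposition certifies tw(G) ≤ 2. For the lower bound, the 3 vertices {2, 3, 7} are pairwise adjacent, and any tree decomposition puts a clique entirely inside one bag — forcing width ≥ 2. Hence tw(G) = 2 exactly.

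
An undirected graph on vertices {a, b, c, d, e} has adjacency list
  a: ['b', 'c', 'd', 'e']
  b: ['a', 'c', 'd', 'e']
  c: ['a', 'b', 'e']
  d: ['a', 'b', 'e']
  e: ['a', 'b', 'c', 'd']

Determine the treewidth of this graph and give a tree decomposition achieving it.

Each bag holds 4 vertices, so the decomposition has width 3, which upper-bounds the treewidth. For the lower bound, the 4 vertices {a, b, d, e} are pairwise adjacent, and any tree decomposition puts a clique entirely inside one bag — forcing width ≥ 3. Hence tw(G) = 3 exactly.

Treewidth 3.
Bags: B1 = {a, b, c, e}  B2 = {a, b, d, e}
Tree: B1–B2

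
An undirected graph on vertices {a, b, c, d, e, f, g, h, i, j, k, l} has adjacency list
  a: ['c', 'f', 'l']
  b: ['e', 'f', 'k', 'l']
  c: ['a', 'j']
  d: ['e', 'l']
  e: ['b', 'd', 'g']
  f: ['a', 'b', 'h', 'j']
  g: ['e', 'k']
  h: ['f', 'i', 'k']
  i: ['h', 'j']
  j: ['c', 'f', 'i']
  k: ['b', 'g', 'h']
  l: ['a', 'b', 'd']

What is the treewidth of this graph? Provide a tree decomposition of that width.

Each bag holds 4 vertices, so the decomposition has width 3, which upper-bounds the treewidth. For the lower bound: the 4 vertex sets {d,e,g}, {k}, {b}, {a,f,h,l} are disjoint, each induces a connected subgraph, and every pair is joined by at least one edge of G. Contracting each set to a single vertex therefore yields K_{4} as a minor, and since treewidth is minor-monotone, tw(G) ≥ tw(K_{4}) = 3. Therefore the treewidth is 3.

Treewidth 3.
One optimal decomposition is:
Bags: B1 = {d, e, g, k}  B2 = {b, d, e, k}  B3 = {b, d, k, l}  B4 = {b, h, k, l}  B5 = {b, f, h, l}  B6 = {a, f, h, l}  B7 = {a, f, h, i}  B8 = {a, f, i, j}  B9 = {a, c, i, j}
Tree: B1–B2, B2–B3, B3–B4, B4–B5, B5–B6, B6–B7, B7–B8, B8–B9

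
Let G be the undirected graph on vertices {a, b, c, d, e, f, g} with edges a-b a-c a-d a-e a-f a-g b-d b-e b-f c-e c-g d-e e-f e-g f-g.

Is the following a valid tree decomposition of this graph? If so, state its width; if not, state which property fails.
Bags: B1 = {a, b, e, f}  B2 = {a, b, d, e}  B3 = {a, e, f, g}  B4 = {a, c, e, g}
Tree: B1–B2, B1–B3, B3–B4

Vertex coverage: the bags together contain {a, b, c, d, e, f, g}, the full vertex set. Edge coverage: each edge of G has both endpoints in at least one bag. Running intersection: for every vertex, the bags containing it form a connected subtree. All three properties hold, so this is a valid tree decomposition of width max|bag| − 1 = 3, and hence tw(G) ≤ 3.

Yes; width 3.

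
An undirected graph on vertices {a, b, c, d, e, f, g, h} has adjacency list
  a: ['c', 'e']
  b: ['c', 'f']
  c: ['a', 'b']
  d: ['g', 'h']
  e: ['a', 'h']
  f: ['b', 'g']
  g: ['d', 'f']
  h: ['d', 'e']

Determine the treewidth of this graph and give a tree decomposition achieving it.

Treewidth 2.
One such decomposition:
Bags: B1 = {b, f, g}  B2 = {b, c, g}  B3 = {a, c, g}  B4 = {a, e, g}  B5 = {e, g, h}  B6 = {d, g, h}
Tree: B1–B2, B2–B3, B3–B4, B4–B5, B5–B6

The largest bag has 3 vertices, giving width 2; this decomposition certifies tw(G) ≤ 2. The edges g–f–b–c–a–e–h–d–g form a cycle, so G is not a tree and its treewidth is at least 2. Hence tw(G) = 2 exactly.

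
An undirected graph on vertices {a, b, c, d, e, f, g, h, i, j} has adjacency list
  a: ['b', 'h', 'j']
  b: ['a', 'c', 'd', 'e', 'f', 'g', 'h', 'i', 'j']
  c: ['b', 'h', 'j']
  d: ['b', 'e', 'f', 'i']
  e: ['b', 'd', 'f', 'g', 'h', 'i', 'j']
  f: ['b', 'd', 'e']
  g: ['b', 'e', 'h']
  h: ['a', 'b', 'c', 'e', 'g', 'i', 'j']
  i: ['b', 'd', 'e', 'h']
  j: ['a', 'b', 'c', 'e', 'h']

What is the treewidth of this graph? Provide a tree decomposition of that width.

Treewidth 3.
Bags: B1 = {b, e, h, i}  B2 = {b, d, e, i}  B3 = {b, e, g, h}  B4 = {b, e, h, j}  B5 = {b, c, h, j}  B6 = {b, d, e, f}  B7 = {a, b, h, j}
Tree: B1–B2, B1–B3, B3–B4, B4–B5, B2–B6, B4–B7

Every bag has size at most 4, so the width is 4 − 1 = 3 and tw(G) ≤ 3. On the other hand G contains the 4-clique {b, d, e, f}. A clique must lie in a single bag of any decomposition, so no decomposition can have width below 3. The upper and lower bounds meet at 3, so that is the treewidth.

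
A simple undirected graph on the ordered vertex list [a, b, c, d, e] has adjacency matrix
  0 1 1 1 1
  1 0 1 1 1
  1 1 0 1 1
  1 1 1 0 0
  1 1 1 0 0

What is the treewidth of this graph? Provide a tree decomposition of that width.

Each bag holds 4 vertices, so the decomposition has width 3, which upper-bounds the treewidth. For the lower bound, the 4 vertices {a, b, c, d} are pairwise adjacent, and any tree decomposition puts a clique entirely inside one bag — forcing width ≥ 3. Combining the bounds, tw(G) = 3.

Treewidth 3.
One such decomposition:
Bags: B1 = {a, b, c, e}  B2 = {a, b, c, d}
Tree: B1–B2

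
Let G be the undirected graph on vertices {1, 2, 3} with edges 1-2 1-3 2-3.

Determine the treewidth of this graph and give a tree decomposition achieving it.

A single bag containing all 3 vertices is trivially a valid decomposition of width 2. Conversely, {1, 2, 3} is a clique of size 3, and the vertices of any clique must share a bag in every tree decomposition; so some bag has ≥ 3 vertices and tw(G) ≥ 2. Hence tw(G) = 2 exactly.

Treewidth 2.
Bags: B1 = {1, 2, 3}
Tree: (single bag)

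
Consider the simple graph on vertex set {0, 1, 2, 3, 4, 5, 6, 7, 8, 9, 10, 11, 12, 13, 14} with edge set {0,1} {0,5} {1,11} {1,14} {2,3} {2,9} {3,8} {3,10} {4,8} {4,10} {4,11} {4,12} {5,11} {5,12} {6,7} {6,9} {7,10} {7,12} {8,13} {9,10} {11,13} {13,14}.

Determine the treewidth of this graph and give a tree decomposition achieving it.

Treewidth 3.
Bags: B1 = {2, 3, 6, 9}  B2 = {3, 6, 9, 10}  B3 = {3, 6, 7, 10}  B4 = {3, 7, 8, 10}  B5 = {4, 7, 8, 10}  B6 = {4, 7, 8, 12}  B7 = {4, 8, 12, 13}  B8 = {4, 11, 12, 13}  B9 = {5, 11, 12, 13}  B10 = {5, 11, 13, 14}  B11 = {1, 5, 11, 14}  B12 = {0, 1, 5, 14}
Tree: B1–B2, B2–B3, B3–B4, B4–B5, B5–B6, B6–B7, B7–B8, B8–B9, B9–B10, B10–B11, B11–B12

The largest bag has 4 vertices, giving width 3; this decomposition certifies tw(G) ≤ 3. For the lower bound: the 4 vertex sets {2,6,9}, {3}, {10}, {4,7,8,12} are disjoint, each induces a connected subgraph, and every pair is joined by at least one edge of G. Contracting each set to a single vertex therefore yields K_{4} as a minor, and since treewidth is minor-monotone, tw(G) ≥ tw(K_{4}) = 3. Hence tw(G) = 3 exactly.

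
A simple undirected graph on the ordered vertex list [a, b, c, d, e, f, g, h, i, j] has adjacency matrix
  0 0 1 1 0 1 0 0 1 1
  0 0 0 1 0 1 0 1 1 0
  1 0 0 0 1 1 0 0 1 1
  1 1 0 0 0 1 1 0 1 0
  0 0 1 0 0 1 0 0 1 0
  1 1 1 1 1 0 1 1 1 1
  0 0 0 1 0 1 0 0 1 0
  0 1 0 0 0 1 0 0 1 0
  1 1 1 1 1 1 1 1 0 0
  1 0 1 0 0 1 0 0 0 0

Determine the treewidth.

A width-3 tree decomposition is:
Bags: B1 = {a, d, f, i}  B2 = {a, c, f, i}  B3 = {a, c, f, j}  B4 = {b, d, f, i}  B5 = {c, e, f, i}  B6 = {d, f, g, i}  B7 = {b, f, h, i}
Tree: B1–B2, B2–B3, B1–B4, B2–B5, B1–B6, B4–B7
The largest bag has 4 vertices, giving width 3; this decomposition certifies tw(G) ≤ 3. For the lower bound, the 4 vertices {a, c, f, j} are pairwise adjacent, and any tree decomposition puts a clique entirely inside one bag — forcing width ≥ 3. Combining the bounds, tw(G) = 3.

3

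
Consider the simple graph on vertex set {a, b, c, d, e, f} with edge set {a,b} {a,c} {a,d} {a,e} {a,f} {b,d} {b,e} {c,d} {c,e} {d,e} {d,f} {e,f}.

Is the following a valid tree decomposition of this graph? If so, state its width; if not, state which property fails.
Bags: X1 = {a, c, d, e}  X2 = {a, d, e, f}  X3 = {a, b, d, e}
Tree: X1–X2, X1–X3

Yes; width 3.

Vertex coverage: the bags together contain {a, b, c, d, e, f}, the full vertex set. Edge coverage: each edge of G has both endpoints in at least one bag. Running intersection: for every vertex, the bags containing it form a connected subtree. All three properties hold, so this is a valid tree decomposition of width max|bag| − 1 = 3, and hence tw(G) ≤ 3.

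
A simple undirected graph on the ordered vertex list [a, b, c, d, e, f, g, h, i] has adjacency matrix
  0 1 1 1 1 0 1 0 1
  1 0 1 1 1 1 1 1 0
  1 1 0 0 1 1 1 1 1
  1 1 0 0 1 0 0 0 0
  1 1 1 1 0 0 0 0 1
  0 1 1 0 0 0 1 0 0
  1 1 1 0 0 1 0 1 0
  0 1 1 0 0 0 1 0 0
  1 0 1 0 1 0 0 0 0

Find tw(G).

3

A width-3 tree decomposition is:
Bags: B1 = {a, b, c, e}  B2 = {a, c, e, i}  B3 = {a, b, c, g}  B4 = {a, b, d, e}  B5 = {b, c, f, g}  B6 = {b, c, g, h}
Tree: B1–B2, B1–B3, B1–B4, B3–B5, B3–B6
Each bag holds 4 vertices, so the decomposition has width 3, which upper-bounds the treewidth. On the other hand G contains the 4-clique {a, b, d, e}. A clique must lie in a single bag of any decomposition, so no decomposition can have width below 3. Combining the bounds, tw(G) = 3.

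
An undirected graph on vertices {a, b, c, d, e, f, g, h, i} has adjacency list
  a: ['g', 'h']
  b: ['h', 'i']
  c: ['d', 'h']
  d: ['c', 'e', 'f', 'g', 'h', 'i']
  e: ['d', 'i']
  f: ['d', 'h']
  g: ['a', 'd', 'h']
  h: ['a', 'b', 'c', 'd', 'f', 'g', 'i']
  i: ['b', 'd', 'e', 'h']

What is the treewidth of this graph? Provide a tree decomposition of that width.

Treewidth 2.
One such decomposition:
Bags: B1 = {a, g, h}  B2 = {d, g, h}  B3 = {d, h, i}  B4 = {b, h, i}  B5 = {d, f, h}  B6 = {d, e, i}  B7 = {c, d, h}
Tree: B1–B2, B2–B3, B3–B4, B3–B5, B3–B6, B3–B7

Each bag holds 3 vertices, so the decomposition has width 2, which upper-bounds the treewidth. For the lower bound, the 3 vertices {d, e, i} are pairwise adjacent, and any tree decomposition puts a clique entirely inside one bag — forcing width ≥ 2. Combining the bounds, tw(G) = 2.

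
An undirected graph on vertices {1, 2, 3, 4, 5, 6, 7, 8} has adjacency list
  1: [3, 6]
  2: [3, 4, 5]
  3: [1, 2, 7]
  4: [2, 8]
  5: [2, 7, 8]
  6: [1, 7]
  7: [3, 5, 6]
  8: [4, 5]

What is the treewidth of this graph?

2

A width-2 tree decomposition is:
Bags: B1 = {1, 6, 7}  B2 = {1, 3, 7}  B3 = {3, 5, 7}  B4 = {2, 3, 5}  B5 = {2, 5, 8}  B6 = {2, 4, 8}
Tree: B1–B2, B2–B3, B3–B4, B4–B5, B5–B6
Every bag has size at most 3, so the width is 3 − 1 = 2 and tw(G) ≤ 2. The edges 6–1–3–7–6 form a cycle, so G is not a tree and its treewidth is at least 2. Combining the bounds, tw(G) = 2.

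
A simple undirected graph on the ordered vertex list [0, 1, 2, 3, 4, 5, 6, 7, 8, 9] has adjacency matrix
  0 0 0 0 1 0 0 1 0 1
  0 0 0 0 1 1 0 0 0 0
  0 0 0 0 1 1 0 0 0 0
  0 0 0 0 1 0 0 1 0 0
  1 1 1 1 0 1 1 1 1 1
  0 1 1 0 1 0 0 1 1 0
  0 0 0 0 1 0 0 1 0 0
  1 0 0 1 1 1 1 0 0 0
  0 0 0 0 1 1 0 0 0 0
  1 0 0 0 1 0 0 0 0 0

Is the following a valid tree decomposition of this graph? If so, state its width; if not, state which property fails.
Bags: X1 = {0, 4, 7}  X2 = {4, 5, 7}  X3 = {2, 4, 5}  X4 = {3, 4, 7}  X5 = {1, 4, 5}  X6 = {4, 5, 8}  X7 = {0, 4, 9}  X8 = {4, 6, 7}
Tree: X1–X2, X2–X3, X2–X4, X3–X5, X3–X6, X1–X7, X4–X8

Vertex coverage: the bags together contain {0, 1, 2, 3, 4, 5, 6, 7, 8, 9}, the full vertex set. Edge coverage: each edge of G has both endpoints in at least one bag. Running intersection: for every vertex, the bags containing it form a connected subtree. All three properties hold, so this is a valid tree decomposition of width max|bag| − 1 = 2, and hence tw(G) ≤ 2.

Yes; width 2.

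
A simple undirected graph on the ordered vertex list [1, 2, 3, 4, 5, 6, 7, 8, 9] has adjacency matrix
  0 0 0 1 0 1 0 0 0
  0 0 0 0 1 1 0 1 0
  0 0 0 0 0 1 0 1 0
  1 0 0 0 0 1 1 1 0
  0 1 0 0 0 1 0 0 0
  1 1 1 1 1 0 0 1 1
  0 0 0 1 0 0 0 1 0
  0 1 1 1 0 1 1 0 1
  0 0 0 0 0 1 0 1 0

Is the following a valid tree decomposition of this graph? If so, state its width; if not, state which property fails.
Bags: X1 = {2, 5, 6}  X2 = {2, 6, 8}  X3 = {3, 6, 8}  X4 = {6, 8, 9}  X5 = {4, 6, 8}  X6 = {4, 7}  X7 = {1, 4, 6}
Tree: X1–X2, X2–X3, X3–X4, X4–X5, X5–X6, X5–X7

A tree decomposition must satisfy three properties: every vertex lies in some bag; for every edge, both endpoints lie together in some bag; and for every vertex, the bags containing it form a connected subtree. Here edge (8,7) lies in no bag, so the decomposition is invalid.

No — edge (8,7) lies in no bag.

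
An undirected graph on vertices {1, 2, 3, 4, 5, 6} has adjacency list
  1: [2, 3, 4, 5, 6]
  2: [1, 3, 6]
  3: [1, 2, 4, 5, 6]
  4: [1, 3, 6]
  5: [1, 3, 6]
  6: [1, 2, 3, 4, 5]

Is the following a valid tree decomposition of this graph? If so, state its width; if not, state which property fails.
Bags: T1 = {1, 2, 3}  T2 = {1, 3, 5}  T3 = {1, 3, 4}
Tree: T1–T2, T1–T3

A tree decomposition must satisfy three properties: every vertex lies in some bag; for every edge, both endpoints lie together in some bag; and for every vertex, the bags containing it form a connected subtree. Here vertex 6 appears in no bag, so the decomposition is invalid.

No — vertex 6 appears in no bag.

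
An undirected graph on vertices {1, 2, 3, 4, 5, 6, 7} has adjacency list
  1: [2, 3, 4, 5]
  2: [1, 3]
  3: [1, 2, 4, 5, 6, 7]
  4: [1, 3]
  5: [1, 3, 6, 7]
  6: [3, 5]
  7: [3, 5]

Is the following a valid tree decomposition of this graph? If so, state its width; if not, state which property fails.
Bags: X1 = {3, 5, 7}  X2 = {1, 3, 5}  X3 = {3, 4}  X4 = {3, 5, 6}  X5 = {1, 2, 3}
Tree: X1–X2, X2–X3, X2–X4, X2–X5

No — edge (1,4) lies in no bag.

A tree decomposition must satisfy three properties: every vertex lies in some bag; for every edge, both endpoints lie together in some bag; and for every vertex, the bags containing it form a connected subtree. Here edge (1,4) lies in no bag, so the decomposition is invalid.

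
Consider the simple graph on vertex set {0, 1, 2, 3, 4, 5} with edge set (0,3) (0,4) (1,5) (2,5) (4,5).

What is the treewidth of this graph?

A width-1 tree decomposition is:
Bags: B1 = {0, 3}  B2 = {0, 4}  B3 = {4, 5}  B4 = {2, 5}  B5 = {1, 5}
Tree: B1–B2, B2–B3, B3–B4, B3–B5
The largest bag has 2 vertices, giving width 1; this decomposition certifies tw(G) ≤ 1. Any graph with an edge has treewidth ≥ 1, and G has the edge 3–0. Hence tw(G) = 1 exactly.

1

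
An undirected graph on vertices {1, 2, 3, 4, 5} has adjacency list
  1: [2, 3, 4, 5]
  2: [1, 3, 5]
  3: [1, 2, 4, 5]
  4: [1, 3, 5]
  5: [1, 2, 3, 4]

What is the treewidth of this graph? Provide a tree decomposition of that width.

Treewidth 3.
One such decomposition:
Bags: B1 = {1, 3, 4, 5}  B2 = {1, 2, 3, 5}
Tree: B1–B2

Each bag holds 4 vertices, so the decomposition has width 3, which upper-bounds the treewidth. On the other hand G contains the 4-clique {1, 2, 3, 5}. A clique must lie in a single bag of any decomposition, so no decomposition can have width below 3. Hence tw(G) = 3 exactly.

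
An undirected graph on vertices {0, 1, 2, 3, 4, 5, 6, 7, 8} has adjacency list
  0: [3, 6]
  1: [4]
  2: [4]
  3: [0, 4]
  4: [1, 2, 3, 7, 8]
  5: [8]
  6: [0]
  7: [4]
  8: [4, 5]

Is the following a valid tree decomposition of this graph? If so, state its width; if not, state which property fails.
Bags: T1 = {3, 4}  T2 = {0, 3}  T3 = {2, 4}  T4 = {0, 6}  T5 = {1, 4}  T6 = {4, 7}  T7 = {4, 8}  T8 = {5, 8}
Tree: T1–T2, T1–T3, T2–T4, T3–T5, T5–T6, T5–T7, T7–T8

Yes; width 1.

Checking the three conditions: (i) the bags cover all of {0, 1, 2, 3, 4, 5, 6, 7, 8}; (ii) for each edge, some bag contains both endpoints; (iii) the bags containing any fixed vertex form a subtree. All hold, so the decomposition is valid with width 2 − 1 = 1.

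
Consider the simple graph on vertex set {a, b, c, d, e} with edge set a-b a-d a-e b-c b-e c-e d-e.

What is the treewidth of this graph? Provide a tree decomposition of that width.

The largest bag has 3 vertices, giving width 2; this decomposition certifies tw(G) ≤ 2. For the lower bound, the 3 vertices {b, c, e} are pairwise adjacent, and any tree decomposition puts a clique entirely inside one bag — forcing width ≥ 2. Hence tw(G) = 2 exactly.

Treewidth 2.
One such decomposition:
Bags: B1 = {b, c, e}  B2 = {a, b, e}  B3 = {a, d, e}
Tree: B1–B2, B2–B3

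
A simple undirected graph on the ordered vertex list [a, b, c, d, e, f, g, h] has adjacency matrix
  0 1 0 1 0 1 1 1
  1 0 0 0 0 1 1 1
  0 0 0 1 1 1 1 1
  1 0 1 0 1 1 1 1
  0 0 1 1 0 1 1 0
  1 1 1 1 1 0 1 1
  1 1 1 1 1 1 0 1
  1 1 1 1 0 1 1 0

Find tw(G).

4

A width-4 tree decomposition is:
Bags: B1 = {c, d, f, g, h}  B2 = {c, d, e, f, g}  B3 = {a, d, f, g, h}  B4 = {a, b, f, g, h}
Tree: B1–B2, B1–B3, B3–B4
Every bag has size at most 5, so the width is 5 − 1 = 4 and tw(G) ≤ 4. For the lower bound, the 5 vertices {c, d, e, f, g} are pairwise adjacent, and any tree decomposition puts a clique entirely inside one bag — forcing width ≥ 4. Therefore the treewidth is 4.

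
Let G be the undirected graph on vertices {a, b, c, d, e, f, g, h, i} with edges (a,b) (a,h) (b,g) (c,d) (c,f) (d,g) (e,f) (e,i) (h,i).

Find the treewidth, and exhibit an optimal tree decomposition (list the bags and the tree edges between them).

Treewidth 2.
One such decomposition:
Bags: B1 = {c, e, f}  B2 = {c, e, i}  B3 = {c, h, i}  B4 = {a, c, h}  B5 = {a, b, c}  B6 = {b, c, g}  B7 = {c, d, g}
Tree: B1–B2, B2–B3, B3–B4, B4–B5, B5–B6, B6–B7

Every bag has size at most 3, so the width is 3 − 1 = 2 and tw(G) ≤ 2. The edges c–f–e–i–h–a–b–g–d–c form a cycle, so G is not a tree and its treewidth is at least 2. The upper and lower bounds meet at 2, so that is the treewidth.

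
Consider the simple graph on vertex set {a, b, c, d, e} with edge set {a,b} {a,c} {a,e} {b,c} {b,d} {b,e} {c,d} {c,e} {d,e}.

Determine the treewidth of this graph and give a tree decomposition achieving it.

Treewidth 3.
One optimal decomposition is:
Bags: B1 = {a, b, c, e}  B2 = {b, c, d, e}
Tree: B1–B2

Each bag holds 4 vertices, so the decomposition has width 3, which upper-bounds the treewidth. On the other hand G contains the 4-clique {b, c, d, e}. A clique must lie in a single bag of any decomposition, so no decomposition can have width below 3. Hence tw(G) = 3 exactly.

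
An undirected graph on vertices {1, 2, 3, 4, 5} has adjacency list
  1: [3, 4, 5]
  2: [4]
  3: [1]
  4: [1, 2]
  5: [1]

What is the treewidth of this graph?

A width-1 tree decomposition is:
Bags: B1 = {1, 3}  B2 = {1, 5}  B3 = {1, 4}  B4 = {2, 4}
Tree: B1–B2, B1–B3, B3–B4
Each bag holds 2 vertices, so the decomposition has width 1, which upper-bounds the treewidth. Any graph with an edge has treewidth ≥ 1, and G has the edge 1–3. The upper and lower bounds meet at 1, so that is the treewidth.

1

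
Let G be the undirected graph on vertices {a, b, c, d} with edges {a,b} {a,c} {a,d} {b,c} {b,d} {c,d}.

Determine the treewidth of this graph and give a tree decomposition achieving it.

With just one bag of size 4, the width is 4 − 1 = 3, so tw(G) ≤ 3. Conversely, {a, b, c, d} is a clique of size 4, and the vertices of any clique must share a bag in every tree decomposition; so some bag has ≥ 4 vertices and tw(G) ≥ 3. Hence tw(G) = 3 exactly.

Treewidth 3.
One such decomposition:
Bags: B1 = {a, b, c, d}
Tree: (single bag)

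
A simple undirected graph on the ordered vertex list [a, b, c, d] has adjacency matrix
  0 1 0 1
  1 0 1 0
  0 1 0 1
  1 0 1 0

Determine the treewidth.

A width-2 tree decomposition is:
Bags: B1 = {b, c, d}  B2 = {a, b, d}
Tree: B1–B2
Every bag has size at most 3, so the width is 3 − 1 = 2 and tw(G) ≤ 2. The edges b–c–d–a–b form a cycle, so G is not a tree and its treewidth is at least 2. The upper and lower bounds meet at 2, so that is the treewidth.

2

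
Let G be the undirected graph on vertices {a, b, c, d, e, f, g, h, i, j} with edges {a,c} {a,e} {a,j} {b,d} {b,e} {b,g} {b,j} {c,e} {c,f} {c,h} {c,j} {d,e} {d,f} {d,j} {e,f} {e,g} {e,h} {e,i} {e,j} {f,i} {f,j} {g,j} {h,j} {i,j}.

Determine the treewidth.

A width-3 tree decomposition is:
Bags: B1 = {e, f, i, j}  B2 = {d, e, f, j}  B3 = {b, d, e, j}  B4 = {c, e, f, j}  B5 = {a, c, e, j}  B6 = {b, e, g, j}  B7 = {c, e, h, j}
Tree: B1–B2, B2–B3, B1–B4, B4–B5, B3–B6, B5–B7
Every bag has size at most 4, so the width is 4 − 1 = 3 and tw(G) ≤ 3. On the other hand G contains the 4-clique {d, e, f, j}. A clique must lie in a single bag of any decomposition, so no decomposition can have width below 3. The upper and lower bounds meet at 3, so that is the treewidth.

3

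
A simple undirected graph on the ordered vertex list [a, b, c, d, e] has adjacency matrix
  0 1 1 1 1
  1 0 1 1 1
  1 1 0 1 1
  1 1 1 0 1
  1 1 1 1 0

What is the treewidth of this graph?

A width-4 tree decomposition is:
Bags: B1 = {a, b, c, d, e}
Tree: (single bag)
With just one bag of size 5, the width is 5 − 1 = 4, so tw(G) ≤ 4. Conversely, {a, b, c, d, e} is a clique of size 5, and the vertices of any clique must share a bag in every tree decomposition; so some bag has ≥ 5 vertices and tw(G) ≥ 4. Combining the bounds, tw(G) = 4.

4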